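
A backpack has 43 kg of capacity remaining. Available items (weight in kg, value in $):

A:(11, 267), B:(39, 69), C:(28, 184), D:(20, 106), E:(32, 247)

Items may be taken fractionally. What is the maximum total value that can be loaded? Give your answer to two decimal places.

514.00

Greedy by value/weight ratio, highest first.
Order: A (267/11=24.27) > E (247/32=7.72) > C (184/28=6.57) > D (106/20=5.30) > B (69/39=1.77)
Fill: take A (11 @ 267) → take E (32 @ 247); 43/43 used.
Total value = 514.00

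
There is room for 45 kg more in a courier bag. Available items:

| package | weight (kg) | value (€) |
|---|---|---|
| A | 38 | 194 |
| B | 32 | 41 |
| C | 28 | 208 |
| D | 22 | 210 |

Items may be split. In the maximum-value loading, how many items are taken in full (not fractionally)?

Sort by value per unit weight and fill in that order.
Order: D (210/22=9.55) > C (208/28=7.43) > A (194/38=5.11) > B (41/32=1.28)
Fill: take D (22 @ 210) → take 23/28 of C → 170.86; 45/45 used.
1 item(s) taken whole; one partial (take 23/28 of C).

1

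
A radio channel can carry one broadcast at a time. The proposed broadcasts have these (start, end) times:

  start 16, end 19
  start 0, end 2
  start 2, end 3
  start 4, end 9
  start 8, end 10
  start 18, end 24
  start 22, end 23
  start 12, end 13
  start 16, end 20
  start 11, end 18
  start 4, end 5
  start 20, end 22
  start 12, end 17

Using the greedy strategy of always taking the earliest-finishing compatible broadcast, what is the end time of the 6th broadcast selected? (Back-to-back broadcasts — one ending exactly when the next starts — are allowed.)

19

Greedy by earliest finish: after sorting by end time, pick each interval compatible with the last pick.
Sorted by end: (0,2)  (2,3)  (4,5)  (4,9)  (8,10)  (12,13)  (12,17)  (11,18)  (16,19)  (16,20)  (20,22)  (22,23)  (18,24)
take (0,2); take (2,3); take (4,5); take (8,10); take (12,13); take (16,19); take (20,22); take (22,23).
Selected: (0,2) (2,3) (4,5) (8,10) (12,13) (16,19) (20,22) (22,23)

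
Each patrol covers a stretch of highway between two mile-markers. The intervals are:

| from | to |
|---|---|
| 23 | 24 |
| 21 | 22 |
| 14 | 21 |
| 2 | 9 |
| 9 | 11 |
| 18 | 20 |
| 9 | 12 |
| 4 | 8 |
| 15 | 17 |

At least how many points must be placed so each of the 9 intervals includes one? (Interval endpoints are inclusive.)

6

By right end: [4,8]  [2,9]  [9,11]  [9,12]  [15,17]  [18,20]  [14,21]  [21,22]  [23,24]
[4,8] uncovered → point at 8; [9,11] uncovered → point at 11; [15,17] uncovered → point at 17; [18,20] uncovered → point at 20; [21,22] uncovered → point at 22; [23,24] uncovered → point at 24.
Points: 8, 11, 17, 20, 22, 24 (6 total).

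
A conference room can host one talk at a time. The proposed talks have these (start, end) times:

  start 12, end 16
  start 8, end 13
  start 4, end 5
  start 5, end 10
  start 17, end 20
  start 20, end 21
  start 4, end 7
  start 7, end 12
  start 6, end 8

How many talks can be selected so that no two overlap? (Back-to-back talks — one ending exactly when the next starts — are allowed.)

5

Sort by end time and greedily take each interval whose start is ≥ the last chosen end.
Sorted by end: (4,5)  (4,7)  (6,8)  (5,10)  (7,12)  (8,13)  (12,16)  (17,20)  (20,21)
take (4,5); take (6,8); take (8,13); skip (12,16); take (17,20); take (20,21).
Selected 5 talks.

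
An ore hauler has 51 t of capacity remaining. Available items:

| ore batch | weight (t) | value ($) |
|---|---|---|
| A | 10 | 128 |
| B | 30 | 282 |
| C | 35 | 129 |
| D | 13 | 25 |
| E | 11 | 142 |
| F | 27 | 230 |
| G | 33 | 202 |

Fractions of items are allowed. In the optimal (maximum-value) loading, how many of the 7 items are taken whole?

3

Ratios (sorted): E 12.91, A 12.80, B 9.40, F 8.52, G 6.12, C 3.69, D 1.92
take E (11 @ 142); take A (10 @ 128); take B (30 @ 282). Capacity used 51/51.
3 item(s) taken whole.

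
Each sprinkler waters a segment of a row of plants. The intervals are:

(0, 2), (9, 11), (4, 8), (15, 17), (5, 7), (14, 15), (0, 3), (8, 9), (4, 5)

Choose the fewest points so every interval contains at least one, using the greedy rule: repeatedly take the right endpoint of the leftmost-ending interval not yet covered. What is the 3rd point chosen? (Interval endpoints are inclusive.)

9

Process intervals by earliest right end; each time one isn't hit yet, stab at its right endpoint.
Sorted: [0,2] [0,3] [4,5] [5,7] [4,8] [8,9] [9,11] [14,15] [15,17]
{[0,2],[0,3]} hit by 2; {[4,5],[5,7],[4,8]} hit by 5; {[8,9],[9,11]} hit by 9; {[14,15],[15,17]} hit by 15.
Points: 2, 5, 9, 15 (4 total).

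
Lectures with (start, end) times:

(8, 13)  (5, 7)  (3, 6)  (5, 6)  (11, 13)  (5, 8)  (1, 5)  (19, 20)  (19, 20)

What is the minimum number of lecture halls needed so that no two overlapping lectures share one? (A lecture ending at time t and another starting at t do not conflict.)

Events (time:±→running): 1:+→1 3:+→2 5:-→1 5:+→2 5:+→3 5:+→4 … peak 4.

4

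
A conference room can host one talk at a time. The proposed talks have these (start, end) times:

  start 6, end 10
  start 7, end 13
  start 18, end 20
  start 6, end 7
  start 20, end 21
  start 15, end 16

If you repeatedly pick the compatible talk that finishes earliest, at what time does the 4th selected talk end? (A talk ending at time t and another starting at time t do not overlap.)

Order by finish time; keep every interval that doesn't clash with the previous kept one.
Sorted by end: (6,7)  (6,10)  (7,13)  (15,16)  (18,20)  (20,21)
take (6,7); take (7,13); take (15,16); take (18,20); take (20,21).
Selected: (6,7) (7,13) (15,16) (18,20) (20,21)

20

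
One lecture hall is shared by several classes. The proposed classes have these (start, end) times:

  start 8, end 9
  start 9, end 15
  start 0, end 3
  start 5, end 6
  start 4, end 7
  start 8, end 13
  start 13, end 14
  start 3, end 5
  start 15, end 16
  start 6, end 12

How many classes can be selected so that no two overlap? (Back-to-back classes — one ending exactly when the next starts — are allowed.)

6

Greedy by earliest finish: after sorting by end time, pick each interval compatible with the last pick.
Sorted by end: (0,3)  (3,5)  (5,6)  (4,7)  (8,9)  (6,12)  (8,13)  (13,14)  (9,15)  (15,16)
take (0,3); take (3,5); take (5,6); skip (4,7); take (8,9); take (13,14); take (15,16).
Selected 6 classes.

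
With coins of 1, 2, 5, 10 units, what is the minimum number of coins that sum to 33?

Greedy: take as many of the largest coin as possible, then repeat with the remainder.
33 = 3×10 + 1×2 + 1×1
Total coins = 3 + 1 + 1 = 5

5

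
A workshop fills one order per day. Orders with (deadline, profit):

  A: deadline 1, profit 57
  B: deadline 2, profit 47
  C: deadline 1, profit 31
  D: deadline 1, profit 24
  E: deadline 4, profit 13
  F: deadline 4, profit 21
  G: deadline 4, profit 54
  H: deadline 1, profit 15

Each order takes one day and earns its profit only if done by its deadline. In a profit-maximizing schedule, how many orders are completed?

4

Sort by profit descending; place each in the latest free slot ≤ its deadline.
Profit order: A=57 G=54 B=47 C=31 D=24 F=21 H=15 E=13
Assign: A→slot 1, G→slot 4, B→slot 2, C skipped, D skipped, F→slot 3, H skipped, E skipped.
Slots: [1:A] [2:B] [3:F] [4:G]
4 of 8 scheduled.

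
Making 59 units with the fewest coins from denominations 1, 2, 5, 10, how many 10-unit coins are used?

5

59 − 5×10→9 − 1×5→4 − 2×2→0
Count of 10: 5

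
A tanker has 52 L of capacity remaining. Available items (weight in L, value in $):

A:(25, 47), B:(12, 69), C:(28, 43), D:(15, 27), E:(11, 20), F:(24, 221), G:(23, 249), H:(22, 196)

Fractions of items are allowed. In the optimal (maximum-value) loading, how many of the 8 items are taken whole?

2

Order: G (249/23=10.83) > F (221/24=9.21) > H (196/22=8.91) > B (69/12=5.75) > A (47/25=1.88) > E (20/11=1.82) > D (27/15=1.80) > C (43/28=1.54)
Fill: take G (23 @ 249) → take F (24 @ 221) → take 5/22 of H → 44.55; 52/52 used.
2 item(s) taken whole; one partial (take 5/22 of H).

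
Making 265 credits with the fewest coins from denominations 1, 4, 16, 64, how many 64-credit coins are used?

4

265 = 4×64 + 2×4 + 1×1
Count of 64: 4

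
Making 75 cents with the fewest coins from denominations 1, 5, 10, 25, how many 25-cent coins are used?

3

Use the largest denomination that fits, subtract, and repeat.
75 = 3×25
Count of 25: 3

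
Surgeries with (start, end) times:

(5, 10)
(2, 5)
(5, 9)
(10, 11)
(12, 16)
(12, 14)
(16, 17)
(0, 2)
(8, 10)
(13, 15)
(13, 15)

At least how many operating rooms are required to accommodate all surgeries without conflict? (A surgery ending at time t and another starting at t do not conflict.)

Events (time:±→running): 0:+→1 2:-→0 2:+→1 5:-→0 5:+→1 5:+→2 8:+→3 9:-→2 10:-→1 10:-→0 10:+→1 11:-→0 12:+→1 12:+→2 13:+→3 13:+→4 … peak 4.

4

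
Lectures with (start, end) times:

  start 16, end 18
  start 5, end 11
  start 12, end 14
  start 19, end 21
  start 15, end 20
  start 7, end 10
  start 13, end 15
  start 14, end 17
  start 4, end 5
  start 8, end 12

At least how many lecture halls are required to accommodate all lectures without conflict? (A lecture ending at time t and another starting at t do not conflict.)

The answer is the maximum number of intervals overlapping at any instant.
Events (time:±→running): 4:+→1 5:-→0 5:+→1 7:+→2 8:+→3 … peak 3.

3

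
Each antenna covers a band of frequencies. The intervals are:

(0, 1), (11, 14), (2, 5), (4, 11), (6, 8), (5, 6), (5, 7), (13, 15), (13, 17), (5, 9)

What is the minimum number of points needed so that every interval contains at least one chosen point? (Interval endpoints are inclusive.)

Process intervals by earliest right end; each time one isn't hit yet, stab at its right endpoint.
By right end: [0,1]  [2,5]  [5,6]  [5,7]  [6,8]  [5,9]  [4,11]  [11,14]  [13,15]  [13,17]
[0,1] uncovered → point at 1; [2,5] uncovered → point at 5; [6,8] uncovered → point at 8; [11,14] uncovered → point at 14.
Points: 1, 5, 8, 14 (4 total).

4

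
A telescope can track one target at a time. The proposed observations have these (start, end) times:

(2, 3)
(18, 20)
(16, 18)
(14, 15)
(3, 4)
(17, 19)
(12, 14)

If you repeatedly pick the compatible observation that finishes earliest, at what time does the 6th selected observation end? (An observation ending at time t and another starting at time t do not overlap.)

20

Order by finish time; keep every interval that doesn't clash with the previous kept one.
By end time: (2,3), (3,4), (12,14), (14,15), (16,18), (17,19), (18,20).
Pick (2,3); next start ≥ 3 → (3,4); next start ≥ 4 → (12,14); next start ≥ 14 → (14,15); next start ≥ 15 → (16,18); next start ≥ 18 → (18,20).
Selected: (2,3) (3,4) (12,14) (14,15) (16,18) (18,20)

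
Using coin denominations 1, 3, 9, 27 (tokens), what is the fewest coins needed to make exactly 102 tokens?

6

Use the largest denomination that fits, subtract, and repeat.
102 = 3×27 + 2×9 + 1×3
Total coins = 3 + 2 + 1 = 6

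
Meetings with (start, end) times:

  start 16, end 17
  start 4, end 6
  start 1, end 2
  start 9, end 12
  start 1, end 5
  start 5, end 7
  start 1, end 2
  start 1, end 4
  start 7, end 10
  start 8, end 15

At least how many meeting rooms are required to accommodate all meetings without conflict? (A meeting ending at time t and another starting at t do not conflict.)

4

The answer is the maximum number of intervals overlapping at any instant.
starts: [1, 1, 1, 1, 4, 5, 7, 8, 9, 16]
ends:   [2, 2, 4, 5, 6, 7, 10, 12, 15, 17]
s1→1 s1→2 s1→3 s1→4  — peak 4.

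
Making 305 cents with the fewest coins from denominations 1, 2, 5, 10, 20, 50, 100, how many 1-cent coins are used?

305 − 3×100→5 − 1×5→0
Count of 1: 0

0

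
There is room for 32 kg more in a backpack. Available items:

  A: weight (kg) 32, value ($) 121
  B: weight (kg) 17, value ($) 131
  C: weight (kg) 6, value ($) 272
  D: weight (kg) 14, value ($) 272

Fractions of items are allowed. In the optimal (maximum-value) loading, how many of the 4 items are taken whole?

Greedy by value/weight ratio, highest first.
Ratios (sorted): C 45.33, D 19.43, B 7.71, A 3.78
take C (6 @ 272); take D (14 @ 272); take 12/17 of B → 92.47. Capacity used 32/32.
2 item(s) taken whole; one partial (take 12/17 of B).

2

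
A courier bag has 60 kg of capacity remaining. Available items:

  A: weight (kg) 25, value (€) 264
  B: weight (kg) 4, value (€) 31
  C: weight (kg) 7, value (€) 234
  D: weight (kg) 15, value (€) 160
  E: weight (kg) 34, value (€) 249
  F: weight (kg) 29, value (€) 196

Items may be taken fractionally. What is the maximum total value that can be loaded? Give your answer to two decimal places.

Ratios (sorted): C 33.43, D 10.67, A 10.56, B 7.75, E 7.32, F 6.76
take C (7 @ 234); take D (15 @ 160); take A (25 @ 264); take B (4 @ 31); take 9/34 of E → 65.91. Capacity used 60/60.
Total value = 754.91

754.91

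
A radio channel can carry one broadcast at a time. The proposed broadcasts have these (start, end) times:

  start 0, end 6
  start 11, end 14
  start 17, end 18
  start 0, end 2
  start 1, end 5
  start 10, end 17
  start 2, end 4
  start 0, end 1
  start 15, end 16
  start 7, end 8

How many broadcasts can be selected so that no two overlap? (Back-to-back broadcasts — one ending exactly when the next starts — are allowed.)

By end time: (0,1), (0,2), (2,4), (1,5), (0,6), (7,8), (11,14), (15,16), (10,17), (17,18).
Pick (0,1); next start ≥ 1 → (2,4); next start ≥ 4 → (7,8); next start ≥ 8 → (11,14); next start ≥ 14 → (15,16); next start ≥ 16 → (17,18).
Selected 6 broadcasts.

6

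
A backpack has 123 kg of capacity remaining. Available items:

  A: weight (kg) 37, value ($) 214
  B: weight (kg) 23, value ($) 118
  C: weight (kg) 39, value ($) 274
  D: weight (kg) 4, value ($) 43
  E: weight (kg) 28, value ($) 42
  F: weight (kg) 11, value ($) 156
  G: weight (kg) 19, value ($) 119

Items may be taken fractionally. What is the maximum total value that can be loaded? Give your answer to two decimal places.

872.70

Order: F (156/11=14.18) > D (43/4=10.75) > C (274/39=7.03) > G (119/19=6.26) > A (214/37=5.78) > B (118/23=5.13) > E (42/28=1.50)
Fill: take F (11 @ 156) → take D (4 @ 43) → take C (39 @ 274) → take G (19 @ 119) → take A (37 @ 214) → take 13/23 of B → 66.70; 123/123 used.
Total value = 872.70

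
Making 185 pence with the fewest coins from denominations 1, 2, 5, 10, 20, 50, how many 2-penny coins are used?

0

Greedy: take as many of the largest coin as possible, then repeat with the remainder.
185 − 3×50→35 − 1×20→15 − 1×10→5 − 1×5→0
Count of 2: 0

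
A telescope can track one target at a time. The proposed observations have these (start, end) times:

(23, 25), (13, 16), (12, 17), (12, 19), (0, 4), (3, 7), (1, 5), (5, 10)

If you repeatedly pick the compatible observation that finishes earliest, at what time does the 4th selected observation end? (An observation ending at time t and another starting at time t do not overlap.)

25

By end time: (0,4), (1,5), (3,7), (5,10), (13,16), (12,17), (12,19), (23,25).
Pick (0,4); next start ≥ 4 → (5,10); next start ≥ 10 → (13,16); next start ≥ 16 → (23,25).
Selected: (0,4) (5,10) (13,16) (23,25)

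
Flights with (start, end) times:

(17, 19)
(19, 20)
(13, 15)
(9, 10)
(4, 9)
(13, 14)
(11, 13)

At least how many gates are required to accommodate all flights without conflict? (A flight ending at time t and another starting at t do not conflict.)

Events (time:±→running): 4:+→1 9:-→0 9:+→1 10:-→0 11:+→1 13:-→0 13:+→1 13:+→2 … peak 2.

2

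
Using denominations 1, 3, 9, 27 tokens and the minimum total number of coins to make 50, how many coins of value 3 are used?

50 − 1×27→23 − 2×9→5 − 1×3→2 − 2×1→0
Count of 3: 1

1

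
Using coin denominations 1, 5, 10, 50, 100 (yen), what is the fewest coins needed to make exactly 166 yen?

Greedy: take as many of the largest coin as possible, then repeat with the remainder.
166 = 1×100 + 1×50 + 1×10 + 1×5 + 1×1
Total coins = 1 + 1 + 1 + 1 + 1 = 5

5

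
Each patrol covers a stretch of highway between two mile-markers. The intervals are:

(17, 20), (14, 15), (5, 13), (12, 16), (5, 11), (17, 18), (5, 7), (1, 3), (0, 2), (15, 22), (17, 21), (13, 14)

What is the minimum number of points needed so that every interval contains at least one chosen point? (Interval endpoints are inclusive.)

4

Sorted: [0,2] [1,3] [5,7] [5,11] [5,13] [13,14] [14,15] [12,16] [17,18] [17,20] [17,21] [15,22]
{[0,2],[1,3]} hit by 2; {[5,7],[5,11],[5,13]} hit by 7; {[13,14],[14,15],[12,16]} hit by 14; {[17,18],[17,20],[17,21],[15,22]} hit by 18.
Points: 2, 7, 14, 18 (4 total).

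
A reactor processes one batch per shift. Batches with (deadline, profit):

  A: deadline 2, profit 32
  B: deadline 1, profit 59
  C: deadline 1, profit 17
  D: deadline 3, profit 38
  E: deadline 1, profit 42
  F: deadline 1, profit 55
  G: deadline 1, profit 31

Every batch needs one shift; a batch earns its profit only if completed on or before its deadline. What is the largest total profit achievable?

129

Take jobs in profit order; each goes to the latest open slot no later than its deadline.
By profit: B(d1,59), F(d1,55), E(d1,42), D(d3,38), A(d2,32), G(d1,31), C(d1,17)
B→slot 1; F skipped; E skipped; D→slot 3; A→slot 2; G skipped; C skipped.
Profit = 59 + 32 + 38 = 129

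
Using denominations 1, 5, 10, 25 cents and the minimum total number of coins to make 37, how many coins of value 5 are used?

0

37 = 1×25 + 1×10 + 2×1
Count of 5: 0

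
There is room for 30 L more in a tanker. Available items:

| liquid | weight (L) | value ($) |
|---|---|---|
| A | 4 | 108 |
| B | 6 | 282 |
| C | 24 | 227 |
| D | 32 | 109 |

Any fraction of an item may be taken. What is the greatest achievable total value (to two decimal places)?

579.17

Ratios (sorted): B 47.00, A 27.00, C 9.46, D 3.41
take B (6 @ 282); take A (4 @ 108); take 20/24 of C → 189.17. Capacity used 30/30.
Total value = 579.17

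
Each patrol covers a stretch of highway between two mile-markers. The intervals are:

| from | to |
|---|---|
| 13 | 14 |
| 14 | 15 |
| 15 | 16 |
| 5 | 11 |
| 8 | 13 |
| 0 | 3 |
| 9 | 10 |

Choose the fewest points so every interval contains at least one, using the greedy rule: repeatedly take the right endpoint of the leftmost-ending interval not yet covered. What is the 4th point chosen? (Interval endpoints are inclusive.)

16

By right end: [0,3]  [9,10]  [5,11]  [8,13]  [13,14]  [14,15]  [15,16]
[0,3] uncovered → point at 3; [9,10] uncovered → point at 10; [13,14] uncovered → point at 14; [15,16] uncovered → point at 16.
Points: 3, 10, 14, 16 (4 total).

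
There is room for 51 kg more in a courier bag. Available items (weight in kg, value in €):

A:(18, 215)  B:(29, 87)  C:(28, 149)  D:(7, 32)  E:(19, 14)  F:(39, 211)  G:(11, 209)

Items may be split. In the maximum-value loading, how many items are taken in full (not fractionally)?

2

Greedy by value/weight ratio, highest first.
Order: G (209/11=19.00) > A (215/18=11.94) > F (211/39=5.41) > C (149/28=5.32) > D (32/7=4.57) > B (87/29=3.00) > E (14/19=0.74)
Fill: take G (11 @ 209) → take A (18 @ 215) → take 22/39 of F → 119.03; 51/51 used.
2 item(s) taken whole; one partial (take 22/39 of F).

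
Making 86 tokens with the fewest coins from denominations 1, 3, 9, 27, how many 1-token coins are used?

Use the largest denomination that fits, subtract, and repeat.
86 = 3×27 + 1×3 + 2×1
Count of 1: 2

2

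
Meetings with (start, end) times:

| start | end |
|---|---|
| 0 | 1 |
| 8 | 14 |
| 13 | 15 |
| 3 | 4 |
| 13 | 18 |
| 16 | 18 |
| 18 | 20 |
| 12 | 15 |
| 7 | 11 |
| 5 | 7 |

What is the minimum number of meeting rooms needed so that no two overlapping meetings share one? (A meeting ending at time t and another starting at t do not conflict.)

The answer is the maximum number of intervals overlapping at any instant.
Events (time:±→running): 0:+→1 1:-→0 3:+→1 4:-→0 5:+→1 7:-→0 7:+→1 8:+→2 11:-→1 12:+→2 13:+→3 13:+→4 … peak 4.

4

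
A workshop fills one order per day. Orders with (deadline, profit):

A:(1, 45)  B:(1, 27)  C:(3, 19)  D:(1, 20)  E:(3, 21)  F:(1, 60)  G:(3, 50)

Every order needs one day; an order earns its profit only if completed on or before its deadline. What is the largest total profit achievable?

131

Take jobs in profit order; each goes to the latest open slot no later than its deadline.
Profit order: F=60 G=50 A=45 B=27 E=21 D=20 C=19
Assign: F→slot 1, G→slot 3, A skipped, B skipped, E→slot 2, D skipped, C skipped.
Slots: [1:F] [2:E] [3:G]
Profit = 60 + 21 + 50 = 131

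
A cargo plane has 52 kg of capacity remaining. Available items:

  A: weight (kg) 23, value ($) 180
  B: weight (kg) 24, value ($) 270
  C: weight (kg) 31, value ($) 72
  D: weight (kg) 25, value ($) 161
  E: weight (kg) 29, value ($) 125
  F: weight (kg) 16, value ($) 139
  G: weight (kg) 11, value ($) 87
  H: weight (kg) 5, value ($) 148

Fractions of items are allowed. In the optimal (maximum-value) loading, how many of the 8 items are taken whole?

3

Sort by value per unit weight and fill in that order.
Order: H (148/5=29.60) > B (270/24=11.25) > F (139/16=8.69) > G (87/11=7.91) > A (180/23=7.83) > D (161/25=6.44) > E (125/29=4.31) > C (72/31=2.32)
Fill: take H (5 @ 148) → take B (24 @ 270) → take F (16 @ 139) → take 7/11 of G → 55.36; 52/52 used.
3 item(s) taken whole; one partial (take 7/11 of G).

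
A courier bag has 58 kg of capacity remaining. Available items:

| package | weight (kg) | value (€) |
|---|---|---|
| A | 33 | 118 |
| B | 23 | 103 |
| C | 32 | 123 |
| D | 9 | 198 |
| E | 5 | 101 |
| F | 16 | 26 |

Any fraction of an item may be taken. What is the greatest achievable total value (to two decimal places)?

Sort by value per unit weight and fill in that order.
Ratios (sorted): D 22.00, E 20.20, B 4.48, C 3.84, A 3.58, F 1.62
take D (9 @ 198); take E (5 @ 101); take B (23 @ 103); take 21/32 of C → 80.72. Capacity used 58/58.
Total value = 482.72

482.72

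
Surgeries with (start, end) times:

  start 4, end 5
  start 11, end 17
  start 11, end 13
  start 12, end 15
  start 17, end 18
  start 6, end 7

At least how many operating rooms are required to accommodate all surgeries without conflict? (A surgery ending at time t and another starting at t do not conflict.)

3

Events (time:±→running): 4:+→1 5:-→0 6:+→1 7:-→0 11:+→1 11:+→2 12:+→3 … peak 3.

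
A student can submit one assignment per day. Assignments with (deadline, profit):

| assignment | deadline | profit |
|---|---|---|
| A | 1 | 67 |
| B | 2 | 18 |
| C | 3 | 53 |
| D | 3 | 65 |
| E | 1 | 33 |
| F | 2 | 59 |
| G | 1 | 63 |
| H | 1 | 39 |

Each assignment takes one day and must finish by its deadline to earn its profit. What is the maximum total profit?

Sort by profit descending; place each in the latest free slot ≤ its deadline.
Profit order: A=67 D=65 G=63 F=59 C=53 H=39 E=33 B=18
Assign: A→slot 1, D→slot 3, G skipped, F→slot 2, C skipped, H skipped, E skipped, B skipped.
Slots: [1:A] [2:F] [3:D]
Profit = 67 + 59 + 65 = 191

191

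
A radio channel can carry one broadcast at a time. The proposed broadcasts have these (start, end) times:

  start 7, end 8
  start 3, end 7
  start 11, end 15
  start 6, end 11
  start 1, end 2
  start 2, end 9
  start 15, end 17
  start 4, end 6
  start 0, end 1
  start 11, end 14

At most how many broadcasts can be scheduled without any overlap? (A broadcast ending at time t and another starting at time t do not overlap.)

6

Sorted by end: (0,1)  (1,2)  (4,6)  (3,7)  (7,8)  (2,9)  (6,11)  (11,14)  (11,15)  (15,17)
take (0,1); take (1,2); take (4,6); skip (3,7); take (7,8); take (11,14); take (15,17).
Selected 6 broadcasts.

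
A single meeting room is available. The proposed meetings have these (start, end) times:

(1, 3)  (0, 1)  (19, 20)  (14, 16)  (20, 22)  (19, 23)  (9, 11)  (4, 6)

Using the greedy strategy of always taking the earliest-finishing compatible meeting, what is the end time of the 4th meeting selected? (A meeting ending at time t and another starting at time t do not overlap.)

11

Sorted by end: (0,1)  (1,3)  (4,6)  (9,11)  (14,16)  (19,20)  (20,22)  (19,23)
take (0,1); take (1,3); take (4,6); take (9,11); take (14,16); take (19,20); take (20,22).
Selected: (0,1) (1,3) (4,6) (9,11) (14,16) (19,20) (20,22)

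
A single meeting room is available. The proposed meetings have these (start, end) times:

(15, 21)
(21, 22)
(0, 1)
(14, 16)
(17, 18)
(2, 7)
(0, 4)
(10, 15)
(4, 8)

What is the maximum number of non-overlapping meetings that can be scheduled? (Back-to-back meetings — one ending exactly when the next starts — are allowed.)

Order by finish time; keep every interval that doesn't clash with the previous kept one.
Sorted by end: (0,1)  (0,4)  (2,7)  (4,8)  (10,15)  (14,16)  (17,18)  (15,21)  (21,22)
take (0,1); take (2,7); take (10,15); take (17,18); take (21,22).
Selected 5 meetings.

5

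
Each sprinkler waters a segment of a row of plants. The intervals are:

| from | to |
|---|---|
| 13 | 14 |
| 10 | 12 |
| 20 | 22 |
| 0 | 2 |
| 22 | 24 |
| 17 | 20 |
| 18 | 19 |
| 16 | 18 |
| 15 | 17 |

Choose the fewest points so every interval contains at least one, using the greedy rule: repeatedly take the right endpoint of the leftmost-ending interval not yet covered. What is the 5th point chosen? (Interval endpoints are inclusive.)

Process intervals by earliest right end; each time one isn't hit yet, stab at its right endpoint.
Sorted: [0,2] [10,12] [13,14] [15,17] [16,18] [18,19] [17,20] [20,22] [22,24]
{[0,2]} hit by 2; {[10,12]} hit by 12; {[13,14]} hit by 14; {[15,17],[16,18]} hit by 17; {[18,19],[17,20]} hit by 19; {[20,22],[22,24]} hit by 22.
Points: 2, 12, 14, 17, 19, 22 (6 total).

19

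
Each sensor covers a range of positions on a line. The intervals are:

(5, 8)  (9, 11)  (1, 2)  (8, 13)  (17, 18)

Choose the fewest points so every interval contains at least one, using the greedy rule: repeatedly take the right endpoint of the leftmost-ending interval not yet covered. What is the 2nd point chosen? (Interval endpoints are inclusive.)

Sort by right endpoint; whenever an interval is uncovered, place a point at its right end.
By right end: [1,2]  [5,8]  [9,11]  [8,13]  [17,18]
[1,2] uncovered → point at 2; [5,8] uncovered → point at 8; [9,11] uncovered → point at 11; [17,18] uncovered → point at 18.
Points: 2, 8, 11, 18 (4 total).

8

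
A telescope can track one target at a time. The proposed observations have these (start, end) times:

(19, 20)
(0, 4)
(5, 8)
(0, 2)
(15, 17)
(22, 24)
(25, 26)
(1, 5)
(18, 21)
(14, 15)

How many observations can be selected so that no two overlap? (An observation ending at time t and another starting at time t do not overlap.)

Sorted by end: (0,2)  (0,4)  (1,5)  (5,8)  (14,15)  (15,17)  (19,20)  (18,21)  (22,24)  (25,26)
take (0,2); skip (0,4); take (5,8); take (14,15); take (15,17); take (19,20); skip (18,21); take (22,24); take (25,26).
Selected 7 observations.

7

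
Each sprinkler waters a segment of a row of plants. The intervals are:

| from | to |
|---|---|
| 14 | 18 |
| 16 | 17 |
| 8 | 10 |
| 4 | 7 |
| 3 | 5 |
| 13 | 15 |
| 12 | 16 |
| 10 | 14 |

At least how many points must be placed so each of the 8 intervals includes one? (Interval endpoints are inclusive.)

Process intervals by earliest right end; each time one isn't hit yet, stab at its right endpoint.
By right end: [3,5]  [4,7]  [8,10]  [10,14]  [13,15]  [12,16]  [16,17]  [14,18]
[3,5] uncovered → point at 5; [8,10] uncovered → point at 10; [13,15] uncovered → point at 15; [16,17] uncovered → point at 17.
Points: 5, 10, 15, 17 (4 total).

4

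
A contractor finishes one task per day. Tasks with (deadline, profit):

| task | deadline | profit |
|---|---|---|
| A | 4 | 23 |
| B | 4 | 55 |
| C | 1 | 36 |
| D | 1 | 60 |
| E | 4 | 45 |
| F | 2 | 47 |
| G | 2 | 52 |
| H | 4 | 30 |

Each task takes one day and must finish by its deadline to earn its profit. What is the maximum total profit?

Sort by profit descending; place each in the latest free slot ≤ its deadline.
By profit: D(d1,60), B(d4,55), G(d2,52), F(d2,47), E(d4,45), C(d1,36), H(d4,30), A(d4,23)
D→slot 1; B→slot 4; G→slot 2; F skipped; E→slot 3; C skipped; H skipped; A skipped.
Profit = 60 + 52 + 45 + 55 = 212

212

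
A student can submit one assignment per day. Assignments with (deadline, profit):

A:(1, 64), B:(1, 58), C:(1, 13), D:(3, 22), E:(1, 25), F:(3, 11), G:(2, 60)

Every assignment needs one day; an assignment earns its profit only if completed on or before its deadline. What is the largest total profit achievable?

146

Sort by profit descending; place each in the latest free slot ≤ its deadline.
Profit order: A=64 G=60 B=58 E=25 D=22 C=13 F=11
Assign: A→slot 1, G→slot 2, B skipped, E skipped, D→slot 3, C skipped, F skipped.
Slots: [1:A] [2:G] [3:D]
Profit = 64 + 60 + 22 = 146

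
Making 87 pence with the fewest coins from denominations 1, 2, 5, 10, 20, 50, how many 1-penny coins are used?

0

87 = 1×50 + 1×20 + 1×10 + 1×5 + 1×2
Count of 1: 0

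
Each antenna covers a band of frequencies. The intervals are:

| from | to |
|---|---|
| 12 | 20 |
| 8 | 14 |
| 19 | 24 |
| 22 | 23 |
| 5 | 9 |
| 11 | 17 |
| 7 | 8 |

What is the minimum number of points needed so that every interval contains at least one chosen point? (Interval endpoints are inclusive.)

By right end: [7,8]  [5,9]  [8,14]  [11,17]  [12,20]  [22,23]  [19,24]
[7,8] uncovered → point at 8; [11,17] uncovered → point at 17; [22,23] uncovered → point at 23.
Points: 8, 17, 23 (3 total).

3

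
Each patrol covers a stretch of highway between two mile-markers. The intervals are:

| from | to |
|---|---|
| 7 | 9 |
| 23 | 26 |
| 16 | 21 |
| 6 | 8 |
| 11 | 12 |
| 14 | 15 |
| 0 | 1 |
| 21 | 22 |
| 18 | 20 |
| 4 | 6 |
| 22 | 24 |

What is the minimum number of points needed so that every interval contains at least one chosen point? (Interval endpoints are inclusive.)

8

By right end: [0,1]  [4,6]  [6,8]  [7,9]  [11,12]  [14,15]  [18,20]  [16,21]  [21,22]  [22,24]  [23,26]
[0,1] uncovered → point at 1; [4,6] uncovered → point at 6; [7,9] uncovered → point at 9; [11,12] uncovered → point at 12; [14,15] uncovered → point at 15; [18,20] uncovered → point at 20; [21,22] uncovered → point at 22; [23,26] uncovered → point at 26.
Points: 1, 6, 9, 12, 15, 20, 22, 26 (8 total).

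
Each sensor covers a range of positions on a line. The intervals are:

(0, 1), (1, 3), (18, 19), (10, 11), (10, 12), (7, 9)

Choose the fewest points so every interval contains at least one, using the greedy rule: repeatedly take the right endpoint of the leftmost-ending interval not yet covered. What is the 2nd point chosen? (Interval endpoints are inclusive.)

By right end: [0,1]  [1,3]  [7,9]  [10,11]  [10,12]  [18,19]
[0,1] uncovered → point at 1; [7,9] uncovered → point at 9; [10,11] uncovered → point at 11; [18,19] uncovered → point at 19.
Points: 1, 9, 11, 19 (4 total).

9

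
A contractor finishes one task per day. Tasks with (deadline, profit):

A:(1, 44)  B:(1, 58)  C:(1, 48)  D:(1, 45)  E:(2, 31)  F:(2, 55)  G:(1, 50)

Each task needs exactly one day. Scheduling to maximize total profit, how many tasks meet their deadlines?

2

Sort by profit descending; place each in the latest free slot ≤ its deadline.
Profit order: B=58 F=55 G=50 C=48 D=45 A=44 E=31
Assign: B→slot 1, F→slot 2, G skipped, C skipped, D skipped, A skipped, E skipped.
Slots: [1:B] [2:F]
2 of 7 scheduled.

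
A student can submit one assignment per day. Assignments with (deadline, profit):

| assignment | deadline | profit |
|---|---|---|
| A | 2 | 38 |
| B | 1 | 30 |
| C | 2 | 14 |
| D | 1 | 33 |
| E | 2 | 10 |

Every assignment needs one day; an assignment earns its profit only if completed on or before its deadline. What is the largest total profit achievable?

71

Profit order: A=38 D=33 B=30 C=14 E=10
Assign: A→slot 2, D→slot 1, B skipped, C skipped, E skipped.
Slots: [1:D] [2:A]
Profit = 33 + 38 = 71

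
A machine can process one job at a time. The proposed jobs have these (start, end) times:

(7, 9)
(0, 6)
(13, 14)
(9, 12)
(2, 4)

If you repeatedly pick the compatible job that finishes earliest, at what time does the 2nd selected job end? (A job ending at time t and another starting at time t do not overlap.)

Order by finish time; keep every interval that doesn't clash with the previous kept one.
Sorted by end: (2,4)  (0,6)  (7,9)  (9,12)  (13,14)
take (2,4); skip (0,6); take (7,9); take (9,12); take (13,14).
Selected: (2,4) (7,9) (9,12) (13,14)

9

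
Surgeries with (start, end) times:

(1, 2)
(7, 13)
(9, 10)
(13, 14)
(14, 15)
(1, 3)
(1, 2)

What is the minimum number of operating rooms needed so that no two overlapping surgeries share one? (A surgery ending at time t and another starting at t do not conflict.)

3

Events (time:±→running): 1:+→1 1:+→2 1:+→3 … peak 3.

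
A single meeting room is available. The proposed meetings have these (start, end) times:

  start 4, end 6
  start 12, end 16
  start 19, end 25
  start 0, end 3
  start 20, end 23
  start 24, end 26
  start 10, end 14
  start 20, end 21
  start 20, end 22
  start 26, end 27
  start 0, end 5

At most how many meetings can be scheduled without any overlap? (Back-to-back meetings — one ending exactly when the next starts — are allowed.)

Order by finish time; keep every interval that doesn't clash with the previous kept one.
Sorted by end: (0,3)  (0,5)  (4,6)  (10,14)  (12,16)  (20,21)  (20,22)  (20,23)  (19,25)  (24,26)  (26,27)
take (0,3); take (4,6); take (10,14); take (20,21); take (24,26); take (26,27).
Selected 6 meetings.

6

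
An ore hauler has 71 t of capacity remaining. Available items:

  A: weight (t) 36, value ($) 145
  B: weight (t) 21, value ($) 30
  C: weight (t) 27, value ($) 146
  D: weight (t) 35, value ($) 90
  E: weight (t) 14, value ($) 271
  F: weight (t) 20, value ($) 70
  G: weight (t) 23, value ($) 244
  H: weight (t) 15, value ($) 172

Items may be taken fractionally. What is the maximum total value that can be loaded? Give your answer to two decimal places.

789.74

Sort by value per unit weight and fill in that order.
Order: E (271/14=19.36) > H (172/15=11.47) > G (244/23=10.61) > C (146/27=5.41) > A (145/36=4.03) > F (70/20=3.50) > D (90/35=2.57) > B (30/21=1.43)
Fill: take E (14 @ 271) → take H (15 @ 172) → take G (23 @ 244) → take 19/27 of C → 102.74; 71/71 used.
Total value = 789.74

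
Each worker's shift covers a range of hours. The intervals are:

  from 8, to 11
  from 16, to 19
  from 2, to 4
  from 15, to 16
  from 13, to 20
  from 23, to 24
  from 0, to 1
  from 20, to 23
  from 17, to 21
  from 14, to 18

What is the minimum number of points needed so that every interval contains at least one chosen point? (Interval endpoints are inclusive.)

By right end: [0,1]  [2,4]  [8,11]  [15,16]  [14,18]  [16,19]  [13,20]  [17,21]  [20,23]  [23,24]
[0,1] uncovered → point at 1; [2,4] uncovered → point at 4; [8,11] uncovered → point at 11; [15,16] uncovered → point at 16; [17,21] uncovered → point at 21; [23,24] uncovered → point at 24.
Points: 1, 4, 11, 16, 21, 24 (6 total).

6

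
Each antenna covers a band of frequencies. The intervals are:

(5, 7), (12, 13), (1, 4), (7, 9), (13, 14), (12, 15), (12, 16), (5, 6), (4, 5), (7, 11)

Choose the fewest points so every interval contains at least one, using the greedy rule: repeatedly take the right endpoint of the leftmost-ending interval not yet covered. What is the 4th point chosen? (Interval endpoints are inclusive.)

13

Sort by right endpoint; whenever an interval is uncovered, place a point at its right end.
Sorted: [1,4] [4,5] [5,6] [5,7] [7,9] [7,11] [12,13] [13,14] [12,15] [12,16]
{[1,4],[4,5]} hit by 4; {[5,6],[5,7]} hit by 6; {[7,9],[7,11]} hit by 9; {[12,13],[13,14],[12,15],[12,16]} hit by 13.
Points: 4, 6, 9, 13 (4 total).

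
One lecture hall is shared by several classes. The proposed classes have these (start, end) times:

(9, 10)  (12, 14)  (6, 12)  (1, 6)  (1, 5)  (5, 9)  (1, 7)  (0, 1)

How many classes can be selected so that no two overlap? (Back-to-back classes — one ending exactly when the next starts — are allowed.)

5

Sort by end time and greedily take each interval whose start is ≥ the last chosen end.
Sorted by end: (0,1)  (1,5)  (1,6)  (1,7)  (5,9)  (9,10)  (6,12)  (12,14)
take (0,1); take (1,5); skip (1,7); take (5,9); take (9,10); take (12,14).
Selected 5 classes.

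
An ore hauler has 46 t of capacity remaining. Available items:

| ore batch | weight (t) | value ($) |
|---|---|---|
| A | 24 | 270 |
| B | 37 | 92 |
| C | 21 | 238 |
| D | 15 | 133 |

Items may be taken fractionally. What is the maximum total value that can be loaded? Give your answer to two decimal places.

Sort by value per unit weight and fill in that order.
Ratios (sorted): C 11.33, A 11.25, D 8.87, B 2.49
take C (21 @ 238); take A (24 @ 270); take 1/15 of D → 8.87. Capacity used 46/46.
Total value = 516.87

516.87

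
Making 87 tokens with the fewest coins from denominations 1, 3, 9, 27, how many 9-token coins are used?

0

Use the largest denomination that fits, subtract, and repeat.
87 = 3×27 + 2×3
Count of 9: 0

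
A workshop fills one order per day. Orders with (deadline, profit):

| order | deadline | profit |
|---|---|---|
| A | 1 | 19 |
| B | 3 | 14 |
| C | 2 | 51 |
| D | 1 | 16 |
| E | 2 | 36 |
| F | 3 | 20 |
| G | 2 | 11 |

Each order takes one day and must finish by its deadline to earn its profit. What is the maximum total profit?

107

Profit order: C=51 E=36 F=20 A=19 D=16 B=14 G=11
Assign: C→slot 2, E→slot 1, F→slot 3, A skipped, D skipped, B skipped, G skipped.
Slots: [1:E] [2:C] [3:F]
Profit = 36 + 51 + 20 = 107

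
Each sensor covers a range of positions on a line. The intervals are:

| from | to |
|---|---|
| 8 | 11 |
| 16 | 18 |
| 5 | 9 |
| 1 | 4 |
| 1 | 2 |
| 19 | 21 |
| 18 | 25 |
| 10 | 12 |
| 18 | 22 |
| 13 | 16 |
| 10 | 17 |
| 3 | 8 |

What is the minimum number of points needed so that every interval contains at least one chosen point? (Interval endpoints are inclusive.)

5

Sorted: [1,2] [1,4] [3,8] [5,9] [8,11] [10,12] [13,16] [10,17] [16,18] [19,21] [18,22] [18,25]
{[1,2],[1,4]} hit by 2; {[3,8],[5,9],[8,11]} hit by 8; {[10,12]} hit by 12; {[13,16],[10,17],[16,18]} hit by 16; {[19,21],[18,22],[18,25]} hit by 21.
Points: 2, 8, 12, 16, 21 (5 total).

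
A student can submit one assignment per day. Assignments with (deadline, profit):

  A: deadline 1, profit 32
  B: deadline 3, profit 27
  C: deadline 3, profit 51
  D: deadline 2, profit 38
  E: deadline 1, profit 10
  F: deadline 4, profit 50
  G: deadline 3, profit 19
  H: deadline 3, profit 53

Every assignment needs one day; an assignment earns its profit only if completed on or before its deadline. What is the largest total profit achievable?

Profit order: H=53 C=51 F=50 D=38 A=32 B=27 G=19 E=10
Assign: H→slot 3, C→slot 2, F→slot 4, D→slot 1, A skipped, B skipped, G skipped, E skipped.
Slots: [1:D] [2:C] [3:H] [4:F]
Profit = 38 + 51 + 53 + 50 = 192

192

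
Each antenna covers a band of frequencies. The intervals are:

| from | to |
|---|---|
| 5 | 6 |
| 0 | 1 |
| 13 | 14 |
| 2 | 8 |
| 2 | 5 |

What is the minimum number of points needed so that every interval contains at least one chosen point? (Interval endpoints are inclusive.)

3

By right end: [0,1]  [2,5]  [5,6]  [2,8]  [13,14]
[0,1] uncovered → point at 1; [2,5] uncovered → point at 5; [13,14] uncovered → point at 14.
Points: 1, 5, 14 (3 total).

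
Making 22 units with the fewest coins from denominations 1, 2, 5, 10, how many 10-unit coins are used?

2

Use the largest denomination that fits, subtract, and repeat.
22 = 2×10 + 1×2
Count of 10: 2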